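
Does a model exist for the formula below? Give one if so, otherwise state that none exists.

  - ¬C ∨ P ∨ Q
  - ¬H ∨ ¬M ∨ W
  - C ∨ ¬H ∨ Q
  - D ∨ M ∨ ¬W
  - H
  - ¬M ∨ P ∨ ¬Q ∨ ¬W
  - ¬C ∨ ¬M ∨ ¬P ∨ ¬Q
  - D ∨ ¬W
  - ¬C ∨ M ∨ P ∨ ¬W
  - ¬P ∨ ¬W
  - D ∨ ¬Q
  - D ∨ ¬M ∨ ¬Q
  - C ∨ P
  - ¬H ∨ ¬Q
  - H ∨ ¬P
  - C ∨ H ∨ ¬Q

W = False; Q = False; M = False; D = True; C = True; P = True; H = True

Unit clause (H) forces H = True.
In (¬H ∨ ¬Q) only ¬Q is left, so Q = False.
In (C ∨ ¬H ∨ Q) only C is left, so C = True.
In (¬C ∨ P ∨ Q) only P is left, so P = True.
In (¬P ∨ ¬W) only ¬W is left, so W = False.
In (¬H ∨ ¬M ∨ W) only ¬M is left, so M = False.
Set D = True.
All clauses satisfied.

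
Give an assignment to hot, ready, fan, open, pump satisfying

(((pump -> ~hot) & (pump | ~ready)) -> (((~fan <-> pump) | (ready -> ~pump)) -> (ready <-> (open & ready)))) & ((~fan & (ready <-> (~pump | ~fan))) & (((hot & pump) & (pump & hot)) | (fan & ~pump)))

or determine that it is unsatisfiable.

hot = True; ready = True; fan = False; open = False; pump = True

  ((pump -> ~hot) & (pump | ~ready)) -> (((~fan <-> pump) | (ready -> ~pump)) -> (ready <-> (open & ready))) = True
    (pump -> ~hot) & (pump | ~ready) = False
      pump -> ~hot = False
        ~hot = False
      pump | ~ready = True
        ~ready = False
    ((~fan <-> pump) | (ready -> ~pump)) -> (ready <-> (open & ready)) = False
      (~fan <-> pump) | (ready -> ~pump) = True
        ~fan <-> pump = True
          ~fan = True
        ready -> ~pump = False
          ~pump = False
      ready <-> (open & ready) = False
        open & ready = False
  (~fan & (ready <-> (~pump | ~fan))) & (((hot & pump) & (pump & hot)) | (fan & ~pump)) = True
    ~fan & (ready <-> (~pump | ~fan)) = True
      ~fan = True
      ready <-> (~pump | ~fan) = True
        ~pump | ~fan = True
          ~pump = False
          ~fan = True
    ((hot & pump) & (pump & hot)) | (fan & ~pump) = True
      (hot & pump) & (pump & hot) = True
        hot & pump = True
        pump & hot = True
      fan & ~pump = False
        ~pump = False
Both conjuncts True, so the formula holds.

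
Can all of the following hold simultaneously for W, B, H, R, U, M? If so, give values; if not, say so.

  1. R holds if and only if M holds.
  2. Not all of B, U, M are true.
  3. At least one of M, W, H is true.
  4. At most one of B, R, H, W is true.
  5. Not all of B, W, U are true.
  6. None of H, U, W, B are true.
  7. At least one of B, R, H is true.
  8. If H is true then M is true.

W = False, B = False, H = False, R = True, U = False, M = True

  (1) R=T, M=T — same ✓
  (2) {B, U, M}: 1/3 true — not all ✓
  (3) {M, W, H}: 1 true — at least one ✓
  (4) {B, R, H, W}: 1 true — at most one ✓
  (5) {B, W, U}: 0/3 true — not all ✓
  (6) {H, U, W, B}: 0 true — none ✓
  (7) {B, R, H}: 1 true — at least one ✓
  (8) H=F ⇒ M: vacuous ✓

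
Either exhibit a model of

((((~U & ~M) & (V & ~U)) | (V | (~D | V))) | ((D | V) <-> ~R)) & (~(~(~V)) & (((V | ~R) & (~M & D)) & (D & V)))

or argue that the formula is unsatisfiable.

The formula is unsatisfiable.

Case V = True: the conjunct ~(~(~V)) becomes ~(~False) = False.
Case V = False: the conjunct V is False.
Both cases fail — unsatisfiable.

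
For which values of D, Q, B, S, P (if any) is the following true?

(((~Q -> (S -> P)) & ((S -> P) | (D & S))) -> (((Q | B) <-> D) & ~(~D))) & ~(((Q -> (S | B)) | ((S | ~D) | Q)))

Unsatisfiable

The conjunct ~(((Q -> (S | B)) | ((S | ~D) | Q))) is unsatisfiable on its own:
  Q = True: this becomes ~(((S | B) | True)) = False.
  Q = False: this becomes ~((True | (S | ~D))) = False.
So the whole conjunction is unsatisfiable.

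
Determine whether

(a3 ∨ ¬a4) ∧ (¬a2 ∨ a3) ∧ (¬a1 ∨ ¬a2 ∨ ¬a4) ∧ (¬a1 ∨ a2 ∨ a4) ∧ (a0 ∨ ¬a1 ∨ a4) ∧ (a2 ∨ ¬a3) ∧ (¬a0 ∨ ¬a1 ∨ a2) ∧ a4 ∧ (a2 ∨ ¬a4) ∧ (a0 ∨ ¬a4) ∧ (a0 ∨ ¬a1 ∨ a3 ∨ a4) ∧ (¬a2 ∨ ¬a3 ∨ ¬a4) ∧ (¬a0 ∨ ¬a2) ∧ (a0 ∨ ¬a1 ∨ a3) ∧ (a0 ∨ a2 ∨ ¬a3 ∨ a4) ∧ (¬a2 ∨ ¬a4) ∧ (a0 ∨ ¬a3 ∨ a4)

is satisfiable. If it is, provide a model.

No satisfying assignment exists.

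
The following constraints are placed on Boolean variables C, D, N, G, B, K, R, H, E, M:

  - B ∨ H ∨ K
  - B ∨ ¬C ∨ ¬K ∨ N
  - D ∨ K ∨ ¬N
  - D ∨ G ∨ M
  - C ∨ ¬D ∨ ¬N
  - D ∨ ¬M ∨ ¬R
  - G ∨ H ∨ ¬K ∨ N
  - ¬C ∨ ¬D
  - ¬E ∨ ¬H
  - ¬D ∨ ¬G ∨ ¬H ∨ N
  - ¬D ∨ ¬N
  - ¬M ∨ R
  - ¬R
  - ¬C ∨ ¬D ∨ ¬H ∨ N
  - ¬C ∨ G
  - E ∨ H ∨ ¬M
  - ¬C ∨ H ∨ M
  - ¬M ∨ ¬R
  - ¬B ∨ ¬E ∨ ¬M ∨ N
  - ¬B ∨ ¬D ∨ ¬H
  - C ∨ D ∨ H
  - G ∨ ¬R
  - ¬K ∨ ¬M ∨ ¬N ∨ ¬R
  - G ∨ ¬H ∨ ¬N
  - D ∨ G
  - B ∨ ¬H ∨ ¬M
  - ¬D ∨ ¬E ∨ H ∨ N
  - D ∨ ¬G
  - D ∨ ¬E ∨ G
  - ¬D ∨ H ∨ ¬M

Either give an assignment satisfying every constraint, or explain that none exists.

C=F, D=T, N=F, G=F, B=T, K=F, R=F, H=F, E=F, M=F

Unit clause (¬R) forces R = False.
In (¬M ∨ R) only ¬M is left, so M = False.
Try C = True:
  (¬C ∨ ¬D) forces D = False.
  (D ∨ G ∨ M) forces G = True.
  clause (D ∨ ¬G) is falsified — backtrack.
So C = False.
Set D = True.
  then (C ∨ ¬D ∨ ¬N) forces N = False.
Set G = False.
Set B = True.
  then (¬B ∨ ¬D ∨ ¬H) forces H = False.
  then (¬D ∨ ¬E ∨ H ∨ N) forces E = False.
  then (G ∨ H ∨ ¬K ∨ N) forces K = False.
All clauses satisfied.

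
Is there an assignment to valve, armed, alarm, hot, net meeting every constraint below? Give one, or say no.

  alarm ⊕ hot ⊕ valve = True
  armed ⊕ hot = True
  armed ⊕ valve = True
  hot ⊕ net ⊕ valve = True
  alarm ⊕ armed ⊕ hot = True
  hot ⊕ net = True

Adding constraints 1, 3, 5 mod 2: every variable appears an even number of times on the left, so the left side is 0.
But the right sides sum to 1 (mod 2). 0 ≠ 1 — the system is inconsistent.

Unsatisfiable — no assignment works.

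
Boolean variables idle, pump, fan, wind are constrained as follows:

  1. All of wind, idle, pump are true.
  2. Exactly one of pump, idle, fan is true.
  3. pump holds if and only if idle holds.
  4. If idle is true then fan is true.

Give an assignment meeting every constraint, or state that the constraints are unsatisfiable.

Case idle = True:
  (1) forces wind = True.
  (1) forces pump = True.
  Constraint (2) is violated (pump=T, idle=T) — contradiction.
Case idle = False:
  Constraint (1) is violated (idle=F) — contradiction.
Both cases fail — unsatisfiable.

Unsatisfiable — no assignment works.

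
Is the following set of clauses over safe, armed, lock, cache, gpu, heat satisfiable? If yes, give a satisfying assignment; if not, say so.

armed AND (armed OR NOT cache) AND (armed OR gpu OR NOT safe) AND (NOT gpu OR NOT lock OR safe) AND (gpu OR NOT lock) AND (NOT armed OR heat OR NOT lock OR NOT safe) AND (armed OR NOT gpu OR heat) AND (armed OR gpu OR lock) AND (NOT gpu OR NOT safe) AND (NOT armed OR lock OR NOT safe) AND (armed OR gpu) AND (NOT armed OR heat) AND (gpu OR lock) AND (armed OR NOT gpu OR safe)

Unit clause (armed) forces armed = True.
In (NOT armed OR heat) only heat is left, so heat = True.
Try safe = True:
  (NOT gpu OR NOT safe) forces gpu = False.
  (gpu OR NOT lock) forces lock = False.
  clause (NOT armed OR lock OR NOT safe) is falsified — backtrack.
So safe = False.
Set lock = False.
  then (gpu OR lock) forces gpu = True.
Set cache = True.
All clauses satisfied.

safe = False, armed = True, lock = False, cache = True, gpu = True, heat = True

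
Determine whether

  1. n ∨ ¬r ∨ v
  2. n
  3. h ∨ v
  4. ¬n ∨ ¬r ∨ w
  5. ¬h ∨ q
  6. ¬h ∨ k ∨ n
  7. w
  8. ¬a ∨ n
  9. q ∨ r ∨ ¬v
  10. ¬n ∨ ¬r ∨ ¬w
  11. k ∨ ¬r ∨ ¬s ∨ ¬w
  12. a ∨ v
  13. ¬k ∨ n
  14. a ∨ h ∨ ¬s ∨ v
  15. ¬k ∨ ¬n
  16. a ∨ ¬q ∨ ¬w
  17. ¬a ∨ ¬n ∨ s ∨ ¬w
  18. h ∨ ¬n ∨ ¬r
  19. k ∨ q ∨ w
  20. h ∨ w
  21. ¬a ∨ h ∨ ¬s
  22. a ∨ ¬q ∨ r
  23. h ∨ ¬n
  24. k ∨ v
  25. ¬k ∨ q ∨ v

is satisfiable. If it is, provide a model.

k=F, n=T, q=T, h=T, v=T, a=T, s=T, w=T, r=F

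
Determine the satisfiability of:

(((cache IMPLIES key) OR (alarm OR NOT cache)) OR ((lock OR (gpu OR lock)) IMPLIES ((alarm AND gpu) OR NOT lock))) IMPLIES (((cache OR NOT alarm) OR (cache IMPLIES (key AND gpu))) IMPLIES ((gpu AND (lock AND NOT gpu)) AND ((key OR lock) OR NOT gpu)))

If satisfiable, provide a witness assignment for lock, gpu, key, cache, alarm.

lock: True, gpu: True, key: False, cache: True, alarm: False

  (((cache IMPLIES key) OR (alarm OR NOT cache)) OR ((lock OR (gpu OR lock)) IMPLIES ((alarm AND gpu) OR NOT lock))) IMPLIES (((cache OR NOT alarm) OR (cache IMPLIES (key AND gpu))) IMPLIES ((gpu AND (lock AND NOT gpu)) AND ((key OR lock) OR NOT gpu))) = True
    ((cache IMPLIES key) OR (alarm OR NOT cache)) OR ((lock OR (gpu OR lock)) IMPLIES ((alarm AND gpu) OR NOT lock)) = False
      (cache IMPLIES key) OR (alarm OR NOT cache) = False
        cache IMPLIES key = False
        alarm OR NOT cache = False
          NOT cache = False
      (lock OR (gpu OR lock)) IMPLIES ((alarm AND gpu) OR NOT lock) = False
        lock OR (gpu OR lock) = True
          gpu OR lock = True
        (alarm AND gpu) OR NOT lock = False
          alarm AND gpu = False
          NOT lock = False
    ((cache OR NOT alarm) OR (cache IMPLIES (key AND gpu))) IMPLIES ((gpu AND (lock AND NOT gpu)) AND ((key OR lock) OR NOT gpu)) = False
      (cache OR NOT alarm) OR (cache IMPLIES (key AND gpu)) = True
        cache OR NOT alarm = True
          NOT alarm = True
        cache IMPLIES (key AND gpu) = False
          key AND gpu = False
      (gpu AND (lock AND NOT gpu)) AND ((key OR lock) OR NOT gpu) = False
        gpu AND (lock AND NOT gpu) = False
          lock AND NOT gpu = False
            NOT gpu = False
        (key OR lock) OR NOT gpu = True
          key OR lock = True
          NOT gpu = False
The formula evaluates to True.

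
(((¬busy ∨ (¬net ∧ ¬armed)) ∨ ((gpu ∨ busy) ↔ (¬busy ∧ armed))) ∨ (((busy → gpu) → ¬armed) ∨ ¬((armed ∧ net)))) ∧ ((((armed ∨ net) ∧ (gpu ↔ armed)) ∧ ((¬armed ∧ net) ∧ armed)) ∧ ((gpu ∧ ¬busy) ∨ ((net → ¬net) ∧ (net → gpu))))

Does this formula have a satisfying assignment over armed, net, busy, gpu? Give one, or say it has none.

Unsatisfiable — no assignment works.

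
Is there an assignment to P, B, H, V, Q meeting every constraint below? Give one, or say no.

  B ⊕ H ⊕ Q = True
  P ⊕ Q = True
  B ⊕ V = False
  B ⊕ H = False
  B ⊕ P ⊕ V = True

Adding constraints 1, 2, 3, 4, 5 mod 2: every variable appears an even number of times on the left, so the left side is 0.
But the right sides sum to 1 (mod 2). 0 ≠ 1 — the system is inconsistent.

Unsatisfiable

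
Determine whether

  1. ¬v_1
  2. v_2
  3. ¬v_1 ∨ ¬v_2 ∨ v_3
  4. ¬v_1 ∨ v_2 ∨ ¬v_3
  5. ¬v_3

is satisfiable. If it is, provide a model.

v_1: False, v_2: True, v_3: False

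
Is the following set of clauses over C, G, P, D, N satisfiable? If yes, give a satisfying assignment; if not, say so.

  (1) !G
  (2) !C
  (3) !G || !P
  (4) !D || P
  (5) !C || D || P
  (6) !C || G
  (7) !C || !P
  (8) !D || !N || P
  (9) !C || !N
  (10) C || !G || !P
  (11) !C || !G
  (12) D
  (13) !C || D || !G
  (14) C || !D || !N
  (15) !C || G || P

Unit clause (!G) forces G = False.
Unit clause (!C) forces C = False.
Unit clause (D) forces D = True.
In (C || !D || !N) only !N is left, so N = False.
In (!D || P) only P is left, so P = True.
All clauses satisfied.

C = False, G = False, P = True, D = True, N = False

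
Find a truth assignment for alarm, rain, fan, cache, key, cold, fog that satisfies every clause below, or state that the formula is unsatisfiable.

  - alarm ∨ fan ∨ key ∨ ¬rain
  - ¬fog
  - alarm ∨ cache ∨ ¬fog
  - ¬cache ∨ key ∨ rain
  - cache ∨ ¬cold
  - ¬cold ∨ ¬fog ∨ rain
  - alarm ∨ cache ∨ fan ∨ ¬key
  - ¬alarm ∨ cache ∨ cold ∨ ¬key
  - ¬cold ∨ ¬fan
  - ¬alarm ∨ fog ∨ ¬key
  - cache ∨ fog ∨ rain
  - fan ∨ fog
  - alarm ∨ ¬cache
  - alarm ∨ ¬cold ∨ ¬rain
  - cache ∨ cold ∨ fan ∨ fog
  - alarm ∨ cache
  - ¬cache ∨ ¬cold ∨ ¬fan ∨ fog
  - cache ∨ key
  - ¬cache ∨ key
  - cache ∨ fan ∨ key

Case alarm = True:
  (¬fog) forces fog = False.
  (¬alarm ∨ fog ∨ ¬key) forces key = False.
  (fan ∨ fog) forces fan = True.
  (¬cold ∨ ¬fan) forces cold = False.
  (cache ∨ key) forces cache = True.
  Clause (¬cache ∨ key) is falsified — contradiction.
Case alarm = False:
  (¬fog) forces fog = False.
  (fan ∨ fog) forces fan = True.
  (¬cold ∨ ¬fan) forces cold = False.
  (alarm ∨ ¬cache) forces cache = False.
  Clause (alarm ∨ cache) is falsified — contradiction.
Both cases fail, so the formula is unsatisfiable.

No satisfying assignment exists.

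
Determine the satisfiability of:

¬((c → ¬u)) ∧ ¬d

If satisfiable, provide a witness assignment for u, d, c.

u = True; d = False; c = True

  ¬((c → ¬u)) = True
    c → ¬u = False
      ¬u = False
  ¬d = True
Both conjuncts True, so the formula holds.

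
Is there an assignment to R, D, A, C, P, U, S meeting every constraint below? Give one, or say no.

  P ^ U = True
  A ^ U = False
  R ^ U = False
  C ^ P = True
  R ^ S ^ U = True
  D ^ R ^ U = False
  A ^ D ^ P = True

R: False, D: False, A: False, C: False, P: True, U: False, S: True

P ^ U = T ^ F = True ✓
A ^ U = F ^ F = False ✓
R ^ U = F ^ F = False ✓
C ^ P = F ^ T = True ✓
R ^ S ^ U = F ^ T ^ F = True ✓
D ^ R ^ U = F ^ F ^ F = False ✓
A ^ D ^ P = F ^ F ^ T = True ✓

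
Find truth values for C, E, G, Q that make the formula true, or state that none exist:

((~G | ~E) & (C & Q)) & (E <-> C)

C = True; E = True; G = False; Q = True

  (~G | ~E) & (C & Q) = True
    ~G | ~E = True
      ~G = True
      ~E = False
    C & Q = True
  E <-> C = True
Both conjuncts True, so the formula holds.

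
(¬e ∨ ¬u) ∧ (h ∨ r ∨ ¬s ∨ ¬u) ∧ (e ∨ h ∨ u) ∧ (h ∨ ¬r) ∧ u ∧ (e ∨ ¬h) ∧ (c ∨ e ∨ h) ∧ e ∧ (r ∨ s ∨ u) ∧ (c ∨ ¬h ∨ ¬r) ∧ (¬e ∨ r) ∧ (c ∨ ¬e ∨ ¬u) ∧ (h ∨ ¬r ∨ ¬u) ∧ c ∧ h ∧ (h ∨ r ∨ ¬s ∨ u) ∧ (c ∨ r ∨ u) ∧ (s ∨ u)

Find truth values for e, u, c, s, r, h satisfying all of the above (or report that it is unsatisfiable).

Unsatisfiable

Case e = True:
  (¬e ∨ ¬u) forces u = False.
  Clause (u) is falsified — contradiction.
Case e = False:
  Clause (e) is falsified — contradiction.
Both cases fail, so the formula is unsatisfiable.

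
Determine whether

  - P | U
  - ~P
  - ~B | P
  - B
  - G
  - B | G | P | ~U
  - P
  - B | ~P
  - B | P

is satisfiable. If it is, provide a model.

Case P = True:
  Clause (~P) is falsified — contradiction.
Case P = False:
  Clause (P) is falsified — contradiction.
Both cases fail, so the formula is unsatisfiable.

Unsatisfiable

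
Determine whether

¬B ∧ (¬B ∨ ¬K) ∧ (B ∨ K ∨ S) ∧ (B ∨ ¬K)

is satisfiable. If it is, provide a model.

Unit clause (¬B) forces B = False.
In (B ∨ ¬K) only ¬K is left, so K = False.
In (B ∨ K ∨ S) only S is left, so S = True.
Check each clause:
  (¬B): ¬B holds.
  (¬B ∨ ¬K): ¬B holds.
  (B ∨ K ∨ S): S holds.
  (B ∨ ¬K): ¬K holds.
All clauses satisfied.

K=F; B=F; S=T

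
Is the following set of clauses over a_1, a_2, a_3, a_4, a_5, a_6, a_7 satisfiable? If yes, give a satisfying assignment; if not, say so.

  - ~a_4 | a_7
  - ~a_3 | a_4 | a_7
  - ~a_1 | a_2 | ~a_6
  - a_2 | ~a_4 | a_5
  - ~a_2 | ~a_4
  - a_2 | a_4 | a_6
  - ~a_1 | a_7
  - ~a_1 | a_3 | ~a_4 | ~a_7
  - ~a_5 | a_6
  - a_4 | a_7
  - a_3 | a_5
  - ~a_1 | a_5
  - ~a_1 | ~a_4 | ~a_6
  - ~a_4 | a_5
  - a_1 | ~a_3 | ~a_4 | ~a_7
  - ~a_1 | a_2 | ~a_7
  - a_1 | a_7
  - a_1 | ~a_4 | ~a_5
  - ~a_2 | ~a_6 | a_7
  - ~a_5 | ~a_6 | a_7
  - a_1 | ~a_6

a_1 = False, a_2 = True, a_3 = True, a_4 = False, a_5 = False, a_6 = False, a_7 = True

Set a_1 = False.
  then (a_1 | a_7) forces a_7 = True.
  then (a_1 | ~a_6) forces a_6 = False.
  then (~a_5 | a_6) forces a_5 = False.
  then (a_3 | a_5) forces a_3 = True.
  then (~a_4 | a_5) forces a_4 = False.
  then (a_2 | a_4 | a_6) forces a_2 = True.
All clauses satisfied.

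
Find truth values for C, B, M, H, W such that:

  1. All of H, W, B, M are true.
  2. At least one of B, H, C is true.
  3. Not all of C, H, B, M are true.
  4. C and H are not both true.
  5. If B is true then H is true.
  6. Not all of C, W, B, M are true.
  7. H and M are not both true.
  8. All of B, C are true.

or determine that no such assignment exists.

Case C = True:
  (1) forces H = True.
  Constraint (4) is violated (C=T, H=T) — contradiction.
Case C = False:
  Constraint (8) is violated (C=F) — contradiction.
Both cases fail — unsatisfiable.

Unsatisfiable — no assignment works.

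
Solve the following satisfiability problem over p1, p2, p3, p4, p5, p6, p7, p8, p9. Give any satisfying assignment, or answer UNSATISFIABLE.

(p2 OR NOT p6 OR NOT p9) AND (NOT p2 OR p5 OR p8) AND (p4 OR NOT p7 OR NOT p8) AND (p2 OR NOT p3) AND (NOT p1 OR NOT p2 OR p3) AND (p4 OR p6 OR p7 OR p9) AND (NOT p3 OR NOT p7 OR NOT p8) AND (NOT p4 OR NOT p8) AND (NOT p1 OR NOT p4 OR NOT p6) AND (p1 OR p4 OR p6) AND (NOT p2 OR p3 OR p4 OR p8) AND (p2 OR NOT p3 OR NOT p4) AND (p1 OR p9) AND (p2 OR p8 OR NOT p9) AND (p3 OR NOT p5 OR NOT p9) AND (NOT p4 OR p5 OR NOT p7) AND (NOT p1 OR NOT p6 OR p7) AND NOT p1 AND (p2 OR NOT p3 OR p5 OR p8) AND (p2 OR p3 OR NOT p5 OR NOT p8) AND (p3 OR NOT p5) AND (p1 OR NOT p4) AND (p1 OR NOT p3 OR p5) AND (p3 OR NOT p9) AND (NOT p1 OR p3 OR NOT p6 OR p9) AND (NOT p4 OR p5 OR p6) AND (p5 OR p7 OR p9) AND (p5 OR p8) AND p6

p1: False; p2: True; p3: True; p4: False; p5: True; p6: True; p7: False; p8: True; p9: True

Unit clause (NOT p1) forces p1 = False.
In (p1 OR NOT p4) only NOT p4 is left, so p4 = False.
Unit clause (p6) forces p6 = True.
In (p1 OR p9) only p9 is left, so p9 = True.
In (p3 OR NOT p9) only p3 is left, so p3 = True.
In (p2 OR NOT p6 OR NOT p9) only p2 is left, so p2 = True.
In (p1 OR NOT p3 OR p5) only p5 is left, so p5 = True.
Set p7 = False.
Set p8 = True.
All clauses satisfied.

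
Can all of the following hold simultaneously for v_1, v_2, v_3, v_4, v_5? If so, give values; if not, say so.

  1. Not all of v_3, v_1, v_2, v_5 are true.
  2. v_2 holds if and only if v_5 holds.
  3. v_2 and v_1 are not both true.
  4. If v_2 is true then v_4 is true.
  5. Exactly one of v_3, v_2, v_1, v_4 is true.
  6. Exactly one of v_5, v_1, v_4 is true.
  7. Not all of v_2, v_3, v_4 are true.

v_1=F, v_2=F, v_3=F, v_4=T, v_5=F

  (1) {v_3, v_1, v_2, v_5}: 0/4 true — not all ✓
  (2) v_2=F, v_5=F — same ✓
  (3) v_2=F, v_1=F — not both ✓
  (4) v_2=F ⇒ v_4: vacuous ✓
  (5) {v_3, v_2, v_1, v_4}: 1 true — exactly one ✓
  (6) {v_5, v_1, v_4}: 1 true — exactly one ✓
  (7) {v_2, v_3, v_4}: 1/3 true — not all ✓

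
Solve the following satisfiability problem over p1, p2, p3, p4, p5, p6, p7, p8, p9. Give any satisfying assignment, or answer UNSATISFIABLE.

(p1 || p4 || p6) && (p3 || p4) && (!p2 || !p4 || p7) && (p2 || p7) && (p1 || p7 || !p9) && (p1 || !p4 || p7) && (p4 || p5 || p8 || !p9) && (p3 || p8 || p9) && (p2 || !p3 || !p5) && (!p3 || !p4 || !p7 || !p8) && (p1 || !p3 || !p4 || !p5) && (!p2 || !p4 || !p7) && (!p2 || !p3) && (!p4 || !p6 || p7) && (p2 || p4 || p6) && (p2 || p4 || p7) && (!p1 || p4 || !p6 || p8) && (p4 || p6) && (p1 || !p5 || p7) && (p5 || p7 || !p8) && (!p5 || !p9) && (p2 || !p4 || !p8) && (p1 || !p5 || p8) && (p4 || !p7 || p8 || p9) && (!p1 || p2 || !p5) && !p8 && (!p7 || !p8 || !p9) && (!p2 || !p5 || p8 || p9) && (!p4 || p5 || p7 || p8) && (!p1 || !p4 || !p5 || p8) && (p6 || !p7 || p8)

p1 = True, p2 = False, p3 = False, p4 = True, p5 = False, p6 = True, p7 = True, p8 = False, p9 = True

Unit clause (!p8) forces p8 = False.
Set p1 = True.
Try p2 = True:
  (!p2 || !p3) forces p3 = False.
  (p3 || p4) forces p4 = True.
  (!p2 || !p4 || p7) forces p7 = True.
  clause (!p2 || !p4 || !p7) is falsified — backtrack.
So p2 = False.
  then (p2 || p7) forces p7 = True.
  then (!p1 || p2 || !p5) forces p5 = False.
  then (p6 || !p7 || p8) forces p6 = True.
  then (!p1 || p4 || !p6 || p8) forces p4 = True.
Set p3 = False.
  then (p3 || p8 || p9) forces p9 = True.
All clauses satisfied.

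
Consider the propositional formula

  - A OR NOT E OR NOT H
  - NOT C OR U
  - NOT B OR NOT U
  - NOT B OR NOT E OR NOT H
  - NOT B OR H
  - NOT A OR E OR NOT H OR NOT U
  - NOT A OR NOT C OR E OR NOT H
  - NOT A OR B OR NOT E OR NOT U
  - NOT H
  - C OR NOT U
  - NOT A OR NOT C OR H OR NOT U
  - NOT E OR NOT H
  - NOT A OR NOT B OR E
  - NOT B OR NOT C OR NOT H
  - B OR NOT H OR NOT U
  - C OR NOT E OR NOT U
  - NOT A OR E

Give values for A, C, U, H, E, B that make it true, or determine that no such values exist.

A: False; C: True; U: True; H: False; E: False; B: False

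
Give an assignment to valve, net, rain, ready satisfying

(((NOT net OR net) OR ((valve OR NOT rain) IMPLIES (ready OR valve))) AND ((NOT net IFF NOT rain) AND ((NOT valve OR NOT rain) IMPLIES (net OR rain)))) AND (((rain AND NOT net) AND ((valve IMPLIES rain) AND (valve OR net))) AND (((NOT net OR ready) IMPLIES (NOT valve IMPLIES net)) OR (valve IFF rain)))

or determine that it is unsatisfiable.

Case net = True: the conjunct NOT net is False.
Case net = False: the formula simplifies to (NOT rain AND ((NOT valve OR NOT rain) IMPLIES rain)) AND ((rain AND ((valve IMPLIES rain) AND valve)) AND (valve OR (valve IFF rain))).
  rain = True: the conjunct NOT rain is False.
  rain = False: the conjunct (NOT valve OR NOT rain) IMPLIES rain becomes (NOT valve OR True) IMPLIES False = False.
Both cases fail — unsatisfiable.

No satisfying assignment exists.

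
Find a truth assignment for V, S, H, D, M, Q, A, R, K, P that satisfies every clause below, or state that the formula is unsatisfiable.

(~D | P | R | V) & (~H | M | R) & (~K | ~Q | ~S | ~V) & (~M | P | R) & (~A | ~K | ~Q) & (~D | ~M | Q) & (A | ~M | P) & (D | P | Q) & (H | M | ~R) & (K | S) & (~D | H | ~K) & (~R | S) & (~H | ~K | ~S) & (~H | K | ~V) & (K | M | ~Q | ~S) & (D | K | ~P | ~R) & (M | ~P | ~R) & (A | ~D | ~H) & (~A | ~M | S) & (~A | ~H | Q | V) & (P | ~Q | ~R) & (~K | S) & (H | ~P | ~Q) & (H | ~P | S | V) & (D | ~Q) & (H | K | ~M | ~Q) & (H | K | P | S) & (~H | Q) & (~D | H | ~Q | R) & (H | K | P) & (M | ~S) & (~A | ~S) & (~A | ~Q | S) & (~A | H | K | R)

V=F, S=T, H=F, D=F, M=T, Q=F, A=F, R=T, K=T, P=T

Set V = False.
Set S = True.
  then (M | ~S) forces M = True.
  then (~A | ~S) forces A = False.
  then (A | ~M | P) forces P = True.
Try H = True:
  (~H | ~K | ~S) forces K = False.
  (A | ~D | ~H) forces D = False.
  (D | K | ~P | ~R) forces R = False.
  (D | ~Q) forces Q = False.
  clause (~H | Q) is falsified — backtrack.
So H = False.
  then (H | ~P | ~Q) forces Q = False.
  then (~D | ~M | Q) forces D = False.
Set R = True.
  then (D | K | ~P | ~R) forces K = True.
All clauses satisfied.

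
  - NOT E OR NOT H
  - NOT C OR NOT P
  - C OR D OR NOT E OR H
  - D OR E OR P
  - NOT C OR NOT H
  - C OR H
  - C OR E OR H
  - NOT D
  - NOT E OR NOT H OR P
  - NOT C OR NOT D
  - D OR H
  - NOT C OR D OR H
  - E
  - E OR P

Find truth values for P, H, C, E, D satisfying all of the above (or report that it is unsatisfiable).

No satisfying assignment exists.

Case D = True:
  Clause (NOT D) is falsified — contradiction.
Case D = False:
  (D OR H) forces H = True.
  (NOT E OR NOT H) forces E = False.
  Clause (E) is falsified — contradiction.
Both cases fail, so the formula is unsatisfiable.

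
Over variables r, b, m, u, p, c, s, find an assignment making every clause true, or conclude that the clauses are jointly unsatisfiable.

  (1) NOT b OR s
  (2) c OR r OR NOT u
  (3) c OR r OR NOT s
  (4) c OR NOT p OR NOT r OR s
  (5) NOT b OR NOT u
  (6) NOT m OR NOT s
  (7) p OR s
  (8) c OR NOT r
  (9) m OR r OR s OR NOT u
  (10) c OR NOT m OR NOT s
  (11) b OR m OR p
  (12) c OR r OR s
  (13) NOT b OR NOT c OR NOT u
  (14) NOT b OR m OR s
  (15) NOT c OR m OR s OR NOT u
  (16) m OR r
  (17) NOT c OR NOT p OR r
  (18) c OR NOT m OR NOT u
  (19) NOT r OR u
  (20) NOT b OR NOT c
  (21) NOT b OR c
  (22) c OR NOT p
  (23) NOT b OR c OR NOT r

r = True, b = False, m = False, u = True, p = True, c = True, s = True

Set r = True.
  then (c OR NOT r) forces c = True.
  then (NOT r OR u) forces u = True.
  then (NOT b OR NOT c) forces b = False.
Set m = False.
  then (b OR m OR p) forces p = True.
  then (NOT c OR m OR s OR NOT u) forces s = True.
All clauses satisfied.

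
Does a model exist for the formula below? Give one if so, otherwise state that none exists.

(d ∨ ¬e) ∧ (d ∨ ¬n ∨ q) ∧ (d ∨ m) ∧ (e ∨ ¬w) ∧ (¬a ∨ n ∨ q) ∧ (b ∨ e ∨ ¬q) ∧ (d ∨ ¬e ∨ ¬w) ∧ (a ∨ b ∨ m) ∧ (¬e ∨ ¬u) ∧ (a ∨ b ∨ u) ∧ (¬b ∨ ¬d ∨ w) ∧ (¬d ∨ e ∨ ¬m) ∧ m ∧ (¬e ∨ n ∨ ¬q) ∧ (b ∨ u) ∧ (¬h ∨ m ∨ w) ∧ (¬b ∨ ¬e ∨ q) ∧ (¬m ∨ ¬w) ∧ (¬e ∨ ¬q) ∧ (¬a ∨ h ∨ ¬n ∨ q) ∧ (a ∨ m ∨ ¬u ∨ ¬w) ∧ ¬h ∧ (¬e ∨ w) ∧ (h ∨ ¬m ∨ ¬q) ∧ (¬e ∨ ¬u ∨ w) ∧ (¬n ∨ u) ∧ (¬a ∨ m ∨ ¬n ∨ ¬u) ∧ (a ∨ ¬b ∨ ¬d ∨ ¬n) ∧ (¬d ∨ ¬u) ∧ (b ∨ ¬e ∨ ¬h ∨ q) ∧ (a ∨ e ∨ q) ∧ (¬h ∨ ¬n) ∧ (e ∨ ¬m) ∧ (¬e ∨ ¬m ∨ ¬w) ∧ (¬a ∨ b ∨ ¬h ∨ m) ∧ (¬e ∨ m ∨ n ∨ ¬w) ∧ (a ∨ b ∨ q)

Case m = True:
  (¬m ∨ ¬w) forces w = False.
  (¬h) forces h = False.
  (¬e ∨ w) forces e = False.
  Clause (e ∨ ¬m) is falsified — contradiction.
Case m = False:
  Clause (m) is falsified — contradiction.
Both cases fail, so the formula is unsatisfiable.

No satisfying assignment exists.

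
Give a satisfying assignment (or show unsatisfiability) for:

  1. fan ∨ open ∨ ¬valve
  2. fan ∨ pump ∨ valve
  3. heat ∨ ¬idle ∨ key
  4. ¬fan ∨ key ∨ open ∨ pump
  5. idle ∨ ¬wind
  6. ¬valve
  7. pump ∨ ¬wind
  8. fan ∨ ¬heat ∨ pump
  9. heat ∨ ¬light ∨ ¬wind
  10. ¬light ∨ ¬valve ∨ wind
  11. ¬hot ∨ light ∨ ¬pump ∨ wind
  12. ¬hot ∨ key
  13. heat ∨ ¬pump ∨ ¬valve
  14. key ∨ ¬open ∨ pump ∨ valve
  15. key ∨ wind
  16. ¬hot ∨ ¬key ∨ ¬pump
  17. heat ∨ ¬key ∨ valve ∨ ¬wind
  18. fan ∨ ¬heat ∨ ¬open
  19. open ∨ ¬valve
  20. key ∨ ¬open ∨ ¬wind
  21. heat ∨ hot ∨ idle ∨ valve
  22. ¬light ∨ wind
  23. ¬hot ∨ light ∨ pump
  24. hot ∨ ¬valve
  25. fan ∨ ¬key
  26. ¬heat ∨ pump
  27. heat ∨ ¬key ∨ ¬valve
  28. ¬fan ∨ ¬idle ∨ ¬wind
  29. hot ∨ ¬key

Unit clause (¬valve) forces valve = False.
Set pump = True.
Try idle = False:
  (idle ∨ ¬wind) forces wind = False.
  (key ∨ wind) forces key = True.
  (¬hot ∨ ¬key ∨ ¬pump) forces hot = False.
  clause (hot ∨ ¬key) is falsified — backtrack.
So idle = True.
Set key = False.
  then (heat ∨ ¬idle ∨ key) forces heat = True.
  then (¬hot ∨ key) forces hot = False.
  then (key ∨ wind) forces wind = True.
  then (key ∨ ¬open ∨ ¬wind) forces open = False.
  then (¬fan ∨ ¬idle ∨ ¬wind) forces fan = False.
Set light = True.
All clauses satisfied.

pump = True; idle = True; key = False; valve = False; fan = False; open = False; light = True; heat = True; wind = True; hot = False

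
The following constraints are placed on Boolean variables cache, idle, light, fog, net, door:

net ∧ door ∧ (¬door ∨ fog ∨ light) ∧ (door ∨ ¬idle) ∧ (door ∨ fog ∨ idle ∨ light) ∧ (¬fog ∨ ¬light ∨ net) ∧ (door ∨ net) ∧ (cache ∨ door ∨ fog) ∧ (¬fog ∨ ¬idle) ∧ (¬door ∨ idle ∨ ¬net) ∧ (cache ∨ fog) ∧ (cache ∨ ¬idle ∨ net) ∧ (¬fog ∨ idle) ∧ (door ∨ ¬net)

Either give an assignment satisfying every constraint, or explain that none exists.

Unit clause (net) forces net = True.
Unit clause (door) forces door = True.
In (¬door ∨ idle ∨ ¬net) only idle is left, so idle = True.
In (¬fog ∨ ¬idle) only ¬fog is left, so fog = False.
In (cache ∨ fog) only cache is left, so cache = True.
In (¬door ∨ fog ∨ light) only light is left, so light = True.
All clauses satisfied.

cache = True, idle = True, light = True, fog = False, net = True, door = True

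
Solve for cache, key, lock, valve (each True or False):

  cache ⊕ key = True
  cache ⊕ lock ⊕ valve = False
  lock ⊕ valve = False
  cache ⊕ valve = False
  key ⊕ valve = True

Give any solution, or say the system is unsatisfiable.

cache=F; key=T; lock=F; valve=F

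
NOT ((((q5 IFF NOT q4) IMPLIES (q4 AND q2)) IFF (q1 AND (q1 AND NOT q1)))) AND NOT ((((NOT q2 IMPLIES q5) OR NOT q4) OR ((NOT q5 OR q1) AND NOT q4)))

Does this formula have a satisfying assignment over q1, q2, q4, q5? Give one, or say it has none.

Unsatisfiable

Case q4 = True: the formula simplifies to NOT (((NOT q5 IMPLIES q2) IFF (q1 AND (q1 AND NOT q1)))) AND NOT ((NOT q2 IMPLIES q5)).
  q2 = True: the conjunct NOT ((NOT q2 IMPLIES q5)) becomes NOT ((False IMPLIES q5)) = False.
  q2 = False: simplifies to NOT ((q5 IFF (q1 AND (q1 AND NOT q1)))) AND NOT q5.
    q5 = True: the conjunct NOT q5 is False.
    q5 = False: simplifies to NOT (NOT ((q1 AND (q1 AND NOT q1)))).
      q1 = True: this becomes NOT (NOT False) = False.
      q1 = False: this becomes NOT (NOT False) = False.
Case q4 = False: the conjunct NOT ((((NOT q2 IMPLIES q5) OR NOT q4) OR ((NOT q5 OR q1) AND NOT q4))) becomes NOT ((True OR (NOT q5 OR q1))) = False.
Both cases fail — unsatisfiable.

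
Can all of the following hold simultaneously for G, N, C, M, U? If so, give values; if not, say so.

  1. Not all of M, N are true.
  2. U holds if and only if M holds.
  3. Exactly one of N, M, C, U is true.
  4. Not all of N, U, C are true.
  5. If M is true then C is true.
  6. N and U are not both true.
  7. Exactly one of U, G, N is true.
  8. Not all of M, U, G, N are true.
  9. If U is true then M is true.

G = False, N = True, C = False, M = False, U = False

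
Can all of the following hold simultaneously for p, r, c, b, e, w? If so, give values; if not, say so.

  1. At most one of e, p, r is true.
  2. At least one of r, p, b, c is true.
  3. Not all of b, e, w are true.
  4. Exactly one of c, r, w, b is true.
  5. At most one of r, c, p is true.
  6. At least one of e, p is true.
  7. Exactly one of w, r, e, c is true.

p = False; r = False; c = False; b = True; e = True; w = False

  (1) {e, p, r}: 1 true — at most one ✓
  (2) {r, p, b, c}: 1 true — at least one ✓
  (3) {b, e, w}: 2/3 true — not all ✓
  (4) {c, r, w, b}: 1 true — exactly one ✓
  (5) {r, c, p}: 0 true — at most one ✓
  (6) {e, p}: 1 true — at least one ✓
  (7) {w, r, e, c}: 1 true — exactly one ✓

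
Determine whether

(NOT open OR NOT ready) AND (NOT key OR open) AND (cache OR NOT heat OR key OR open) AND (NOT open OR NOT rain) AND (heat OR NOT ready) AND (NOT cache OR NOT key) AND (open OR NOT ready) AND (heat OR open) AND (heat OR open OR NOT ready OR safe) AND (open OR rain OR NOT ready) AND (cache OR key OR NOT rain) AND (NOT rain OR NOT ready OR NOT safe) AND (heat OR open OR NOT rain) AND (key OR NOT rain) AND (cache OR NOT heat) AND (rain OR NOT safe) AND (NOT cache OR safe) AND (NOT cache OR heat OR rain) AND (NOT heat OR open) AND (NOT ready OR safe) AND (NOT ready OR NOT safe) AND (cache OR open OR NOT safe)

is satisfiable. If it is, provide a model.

Try safe = True:
  (rain OR NOT safe) forces rain = True.
  (NOT open OR NOT rain) forces open = False.
  (NOT key OR open) forces key = False.
  clause (key OR NOT rain) is falsified — backtrack.
So safe = False.
  then (NOT cache OR safe) forces cache = False.
  then (NOT ready OR safe) forces ready = False.
  then (cache OR NOT heat) forces heat = False.
  then (heat OR open) forces open = True.
  then (NOT open OR NOT rain) forces rain = False.
Set key = True.
All clauses satisfied.

safe = False, ready = False, key = True, open = True, cache = False, heat = False, rain = False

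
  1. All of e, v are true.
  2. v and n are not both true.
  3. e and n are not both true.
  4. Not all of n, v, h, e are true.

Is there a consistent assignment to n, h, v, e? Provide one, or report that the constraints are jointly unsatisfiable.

n = False, h = True, v = True, e = True

  (1) {e, v}: all 2 true ✓
  (2) v=T, n=F — not both ✓
  (3) e=T, n=F — not both ✓
  (4) {n, v, h, e}: 3/4 true — not all ✓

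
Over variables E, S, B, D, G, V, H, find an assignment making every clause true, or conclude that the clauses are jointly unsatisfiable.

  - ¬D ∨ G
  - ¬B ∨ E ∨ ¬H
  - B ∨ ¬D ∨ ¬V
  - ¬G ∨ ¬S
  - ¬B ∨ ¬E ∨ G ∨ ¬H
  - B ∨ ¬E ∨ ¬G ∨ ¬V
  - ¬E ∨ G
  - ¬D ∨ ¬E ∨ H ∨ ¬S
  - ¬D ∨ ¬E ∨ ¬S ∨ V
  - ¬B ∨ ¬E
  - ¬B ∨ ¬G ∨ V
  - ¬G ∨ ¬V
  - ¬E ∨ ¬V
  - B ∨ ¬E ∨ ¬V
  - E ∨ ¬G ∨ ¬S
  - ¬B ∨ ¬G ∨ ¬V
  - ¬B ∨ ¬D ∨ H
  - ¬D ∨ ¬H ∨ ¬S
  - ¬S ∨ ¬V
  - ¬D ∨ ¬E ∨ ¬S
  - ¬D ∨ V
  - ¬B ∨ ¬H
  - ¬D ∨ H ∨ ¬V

Set E = False.
Set S = False.
Set B = False.
Set D = False.
Set G = False.
Set V = True.
Set H = False.
All clauses satisfied.

E: False; S: False; B: False; D: False; G: False; V: True; H: False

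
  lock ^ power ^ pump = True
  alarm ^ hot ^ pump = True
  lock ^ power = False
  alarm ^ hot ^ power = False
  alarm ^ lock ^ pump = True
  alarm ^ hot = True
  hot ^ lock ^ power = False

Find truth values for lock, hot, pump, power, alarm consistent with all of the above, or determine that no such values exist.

Adding constraints 1, 2, 3, 6 mod 2: every variable appears an even number of times on the left, so the left side is 0.
But the right sides sum to 1 (mod 2). 0 ≠ 1 — the system is inconsistent.

The formula is unsatisfiable.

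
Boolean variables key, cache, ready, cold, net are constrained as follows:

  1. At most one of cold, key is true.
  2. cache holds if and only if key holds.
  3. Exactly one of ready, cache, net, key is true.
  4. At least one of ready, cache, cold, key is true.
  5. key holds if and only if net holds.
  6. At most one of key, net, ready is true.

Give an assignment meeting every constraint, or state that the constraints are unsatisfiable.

key = False, cache = False, ready = True, cold = True, net = False

  (1) {cold, key}: 1 true — at most one ✓
  (2) cache=F, key=F — same ✓
  (3) {ready, cache, net, key}: 1 true — exactly one ✓
  (4) {ready, cache, cold, key}: 2 true — at least one ✓
  (5) key=F, net=F — same ✓
  (6) {key, net, ready}: 1 true — at most one ✓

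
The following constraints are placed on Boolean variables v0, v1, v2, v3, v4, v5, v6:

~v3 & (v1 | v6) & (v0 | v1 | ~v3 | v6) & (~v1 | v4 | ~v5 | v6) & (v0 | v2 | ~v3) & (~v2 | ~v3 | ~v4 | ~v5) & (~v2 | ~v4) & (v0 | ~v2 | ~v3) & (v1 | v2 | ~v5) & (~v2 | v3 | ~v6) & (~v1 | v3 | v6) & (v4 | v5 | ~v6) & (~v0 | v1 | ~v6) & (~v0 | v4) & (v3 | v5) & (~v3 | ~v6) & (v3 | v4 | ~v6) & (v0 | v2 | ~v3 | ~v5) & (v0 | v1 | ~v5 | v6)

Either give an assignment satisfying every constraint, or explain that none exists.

v0 = True; v1 = True; v2 = False; v3 = False; v4 = True; v5 = True; v6 = True

Unit clause (~v3) forces v3 = False.
In (v3 | v5) only v5 is left, so v5 = True.
Set v0 = True.
  then (~v0 | v4) forces v4 = True.
  then (~v2 | ~v4) forces v2 = False.
  then (v1 | v2 | ~v5) forces v1 = True.
  then (~v1 | v3 | v6) forces v6 = True.
All clauses satisfied.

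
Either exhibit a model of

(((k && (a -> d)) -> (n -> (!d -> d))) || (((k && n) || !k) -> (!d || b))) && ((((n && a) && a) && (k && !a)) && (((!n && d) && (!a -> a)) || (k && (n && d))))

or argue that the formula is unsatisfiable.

Case a = True: the conjunct !a is False.
Case a = False: the conjunct a is False.
Both cases fail — unsatisfiable.

UNSATISFIABLE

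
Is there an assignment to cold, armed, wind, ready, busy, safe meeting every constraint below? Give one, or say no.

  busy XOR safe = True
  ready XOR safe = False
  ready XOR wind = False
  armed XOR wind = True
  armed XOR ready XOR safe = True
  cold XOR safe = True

cold = True, armed = True, wind = False, ready = False, busy = True, safe = False

busy XOR safe = T XOR F = True ✓
ready XOR safe = F XOR F = False ✓
ready XOR wind = F XOR F = False ✓
armed XOR wind = T XOR F = True ✓
armed XOR ready XOR safe = T XOR F XOR F = True ✓
cold XOR safe = T XOR F = True ✓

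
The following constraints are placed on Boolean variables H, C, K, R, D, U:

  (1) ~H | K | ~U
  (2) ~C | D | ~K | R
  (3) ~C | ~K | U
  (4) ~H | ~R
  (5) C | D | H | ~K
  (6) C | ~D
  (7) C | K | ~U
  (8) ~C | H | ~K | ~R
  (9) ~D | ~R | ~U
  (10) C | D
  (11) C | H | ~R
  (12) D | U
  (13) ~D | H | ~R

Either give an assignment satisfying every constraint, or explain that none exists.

Set H = False.
Set C = True.
Set K = False.
Set R = False.
Set D = True.
Set U = True.
All clauses satisfied.

H = False, C = True, K = False, R = False, D = True, U = True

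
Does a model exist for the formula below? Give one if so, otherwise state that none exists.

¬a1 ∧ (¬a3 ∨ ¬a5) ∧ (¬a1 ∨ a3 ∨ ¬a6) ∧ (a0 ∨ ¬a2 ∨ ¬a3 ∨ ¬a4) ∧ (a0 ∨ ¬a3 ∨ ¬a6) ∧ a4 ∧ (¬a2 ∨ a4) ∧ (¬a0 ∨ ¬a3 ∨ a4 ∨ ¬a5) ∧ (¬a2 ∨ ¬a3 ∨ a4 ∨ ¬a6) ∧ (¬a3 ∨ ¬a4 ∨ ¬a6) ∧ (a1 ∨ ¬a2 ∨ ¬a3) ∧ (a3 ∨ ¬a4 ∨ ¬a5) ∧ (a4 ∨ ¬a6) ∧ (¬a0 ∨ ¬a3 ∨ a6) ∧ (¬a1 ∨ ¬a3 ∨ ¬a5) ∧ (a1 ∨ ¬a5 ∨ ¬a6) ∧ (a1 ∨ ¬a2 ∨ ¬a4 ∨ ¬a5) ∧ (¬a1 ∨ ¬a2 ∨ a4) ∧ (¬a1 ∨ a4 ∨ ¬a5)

a0=F, a1=F, a2=F, a3=T, a4=T, a5=F, a6=F

Unit clause (¬a1) forces a1 = False.
Unit clause (a4) forces a4 = True.
Set a0 = False.
Set a2 = False.
Set a3 = True.
  then (¬a3 ∨ ¬a5) forces a5 = False.
  then (a0 ∨ ¬a3 ∨ ¬a6) forces a6 = False.
All clauses satisfied.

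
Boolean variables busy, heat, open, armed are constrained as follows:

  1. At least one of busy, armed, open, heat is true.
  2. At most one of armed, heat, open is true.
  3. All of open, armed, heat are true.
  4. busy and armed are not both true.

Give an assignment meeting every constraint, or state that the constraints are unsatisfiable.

Case heat = True:
  (2) with heat=T forces armed = False.
  Constraint (3) is violated (armed=F) — contradiction.
Case heat = False:
  Constraint (3) is violated (heat=F) — contradiction.
Both cases fail — unsatisfiable.

Unsatisfiable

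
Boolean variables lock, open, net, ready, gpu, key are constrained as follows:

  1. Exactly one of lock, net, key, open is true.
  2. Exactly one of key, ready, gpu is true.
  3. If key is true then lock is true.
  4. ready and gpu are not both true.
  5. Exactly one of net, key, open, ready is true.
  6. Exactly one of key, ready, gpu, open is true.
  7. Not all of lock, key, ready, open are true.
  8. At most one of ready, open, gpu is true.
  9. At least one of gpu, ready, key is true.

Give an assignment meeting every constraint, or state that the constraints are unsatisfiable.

lock = False; open = False; net = True; ready = False; gpu = True; key = False

  (1) {lock, net, key, open}: 1 true — exactly one ✓
  (2) {key, ready, gpu}: 1 true — exactly one ✓
  (3) key=F ⇒ lock: vacuous ✓
  (4) ready=F, gpu=T — not both ✓
  (5) {net, key, open, ready}: 1 true — exactly one ✓
  (6) {key, ready, gpu, open}: 1 true — exactly one ✓
  (7) {lock, key, ready, open}: 0/4 true — not all ✓
  (8) {ready, open, gpu}: 1 true — at most one ✓
  (9) {gpu, ready, key}: 1 true — at least one ✓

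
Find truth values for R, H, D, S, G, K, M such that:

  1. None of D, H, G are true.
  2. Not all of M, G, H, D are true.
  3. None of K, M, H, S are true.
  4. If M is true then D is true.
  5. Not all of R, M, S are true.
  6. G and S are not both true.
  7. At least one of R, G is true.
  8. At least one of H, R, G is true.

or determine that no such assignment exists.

R = True, H = False, D = False, S = False, G = False, K = False, M = False

  (1) {D, H, G}: 0 true — none ✓
  (2) {M, G, H, D}: 0/4 true — not all ✓
  (3) {K, M, H, S}: 0 true — none ✓
  (4) M=F ⇒ D: vacuous ✓
  (5) {R, M, S}: 1/3 true — not all ✓
  (6) G=F, S=F — not both ✓
  (7) {R, G}: 1 true — at least one ✓
  (8) {H, R, G}: 1 true — at least one ✓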